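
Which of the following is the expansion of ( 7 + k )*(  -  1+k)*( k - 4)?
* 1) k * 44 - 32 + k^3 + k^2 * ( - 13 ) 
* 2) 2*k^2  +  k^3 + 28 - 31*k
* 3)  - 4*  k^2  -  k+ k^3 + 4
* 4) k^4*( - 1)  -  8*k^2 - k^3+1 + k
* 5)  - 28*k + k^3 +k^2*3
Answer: 2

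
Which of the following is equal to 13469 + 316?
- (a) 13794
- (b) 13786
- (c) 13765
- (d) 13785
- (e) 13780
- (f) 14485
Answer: d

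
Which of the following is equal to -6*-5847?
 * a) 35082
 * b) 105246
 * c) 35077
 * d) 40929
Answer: a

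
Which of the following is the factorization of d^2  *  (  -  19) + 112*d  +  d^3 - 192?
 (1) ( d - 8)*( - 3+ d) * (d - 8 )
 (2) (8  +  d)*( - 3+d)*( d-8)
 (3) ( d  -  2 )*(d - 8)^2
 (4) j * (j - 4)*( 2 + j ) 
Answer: 1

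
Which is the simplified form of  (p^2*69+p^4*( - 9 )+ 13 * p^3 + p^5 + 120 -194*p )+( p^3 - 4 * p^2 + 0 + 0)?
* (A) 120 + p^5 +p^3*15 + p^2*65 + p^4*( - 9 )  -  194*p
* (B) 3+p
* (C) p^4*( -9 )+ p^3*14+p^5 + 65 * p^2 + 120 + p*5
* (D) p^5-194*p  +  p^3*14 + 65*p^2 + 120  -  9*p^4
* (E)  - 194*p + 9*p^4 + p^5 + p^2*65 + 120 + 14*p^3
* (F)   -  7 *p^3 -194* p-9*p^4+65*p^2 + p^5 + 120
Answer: D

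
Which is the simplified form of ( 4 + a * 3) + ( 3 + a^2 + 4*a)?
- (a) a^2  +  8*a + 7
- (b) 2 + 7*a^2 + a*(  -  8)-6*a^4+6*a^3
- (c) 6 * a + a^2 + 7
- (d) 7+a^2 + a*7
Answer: d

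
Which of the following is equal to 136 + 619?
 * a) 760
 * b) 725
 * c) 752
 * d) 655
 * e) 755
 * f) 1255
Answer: e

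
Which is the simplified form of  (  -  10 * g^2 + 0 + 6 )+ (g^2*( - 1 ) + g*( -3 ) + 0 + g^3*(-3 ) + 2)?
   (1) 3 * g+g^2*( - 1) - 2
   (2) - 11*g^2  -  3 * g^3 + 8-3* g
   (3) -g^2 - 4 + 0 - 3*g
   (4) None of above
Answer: 2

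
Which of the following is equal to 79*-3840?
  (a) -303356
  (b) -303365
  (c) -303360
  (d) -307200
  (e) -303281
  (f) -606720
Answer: c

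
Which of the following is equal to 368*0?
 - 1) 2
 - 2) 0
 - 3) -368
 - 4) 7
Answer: 2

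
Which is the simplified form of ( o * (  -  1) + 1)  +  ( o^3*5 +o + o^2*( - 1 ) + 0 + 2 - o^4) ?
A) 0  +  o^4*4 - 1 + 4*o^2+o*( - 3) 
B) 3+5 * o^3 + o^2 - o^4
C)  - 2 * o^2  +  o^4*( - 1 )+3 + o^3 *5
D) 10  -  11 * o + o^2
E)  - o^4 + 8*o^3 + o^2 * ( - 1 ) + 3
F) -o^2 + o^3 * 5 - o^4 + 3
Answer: F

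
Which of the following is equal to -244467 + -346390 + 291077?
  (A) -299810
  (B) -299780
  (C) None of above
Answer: B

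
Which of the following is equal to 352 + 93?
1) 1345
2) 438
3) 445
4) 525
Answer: 3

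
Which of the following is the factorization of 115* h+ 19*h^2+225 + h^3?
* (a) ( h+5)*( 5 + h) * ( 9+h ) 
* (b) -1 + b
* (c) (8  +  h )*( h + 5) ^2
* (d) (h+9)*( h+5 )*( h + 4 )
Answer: a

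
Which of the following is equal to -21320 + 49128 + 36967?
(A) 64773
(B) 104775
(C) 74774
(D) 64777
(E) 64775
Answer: E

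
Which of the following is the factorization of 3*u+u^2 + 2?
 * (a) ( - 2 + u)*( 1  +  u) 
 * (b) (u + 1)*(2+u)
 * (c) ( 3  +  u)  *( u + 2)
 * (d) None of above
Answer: b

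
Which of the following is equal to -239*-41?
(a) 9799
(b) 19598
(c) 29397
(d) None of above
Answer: a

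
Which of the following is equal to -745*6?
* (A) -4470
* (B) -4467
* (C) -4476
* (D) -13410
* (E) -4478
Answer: A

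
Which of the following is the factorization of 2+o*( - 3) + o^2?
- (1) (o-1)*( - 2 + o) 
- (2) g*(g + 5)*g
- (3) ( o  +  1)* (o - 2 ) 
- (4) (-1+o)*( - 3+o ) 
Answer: 1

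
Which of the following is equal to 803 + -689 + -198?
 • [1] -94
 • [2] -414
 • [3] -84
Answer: 3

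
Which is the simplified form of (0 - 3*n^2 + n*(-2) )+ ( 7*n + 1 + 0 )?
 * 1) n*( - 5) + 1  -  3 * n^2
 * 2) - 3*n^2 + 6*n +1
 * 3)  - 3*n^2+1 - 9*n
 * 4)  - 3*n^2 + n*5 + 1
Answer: 4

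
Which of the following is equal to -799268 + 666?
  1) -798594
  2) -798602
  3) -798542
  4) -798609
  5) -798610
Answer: 2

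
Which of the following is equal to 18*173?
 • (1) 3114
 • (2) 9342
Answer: 1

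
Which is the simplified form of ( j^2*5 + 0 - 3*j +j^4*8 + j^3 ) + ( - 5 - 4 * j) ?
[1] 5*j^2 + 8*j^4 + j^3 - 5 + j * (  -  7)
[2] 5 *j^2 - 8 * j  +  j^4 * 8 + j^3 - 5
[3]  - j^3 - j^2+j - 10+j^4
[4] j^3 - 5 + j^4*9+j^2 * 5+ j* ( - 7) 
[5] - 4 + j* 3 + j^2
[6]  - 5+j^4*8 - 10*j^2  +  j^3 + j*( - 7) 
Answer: 1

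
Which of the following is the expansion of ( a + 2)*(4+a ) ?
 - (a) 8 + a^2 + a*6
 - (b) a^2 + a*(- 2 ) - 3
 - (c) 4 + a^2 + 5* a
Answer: a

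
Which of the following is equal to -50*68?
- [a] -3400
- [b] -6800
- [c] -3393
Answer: a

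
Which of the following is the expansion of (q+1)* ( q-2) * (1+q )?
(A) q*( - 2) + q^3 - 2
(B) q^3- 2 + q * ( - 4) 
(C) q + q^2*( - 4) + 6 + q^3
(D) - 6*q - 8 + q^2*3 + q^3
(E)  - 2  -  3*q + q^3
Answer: E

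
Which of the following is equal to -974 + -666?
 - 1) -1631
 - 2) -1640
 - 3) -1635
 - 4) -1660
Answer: 2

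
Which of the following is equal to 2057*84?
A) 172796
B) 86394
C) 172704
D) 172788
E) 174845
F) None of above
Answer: D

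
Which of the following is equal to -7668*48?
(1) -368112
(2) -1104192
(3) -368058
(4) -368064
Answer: 4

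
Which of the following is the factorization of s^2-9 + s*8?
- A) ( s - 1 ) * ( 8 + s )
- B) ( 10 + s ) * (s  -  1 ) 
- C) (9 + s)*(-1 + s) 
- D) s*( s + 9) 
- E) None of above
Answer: C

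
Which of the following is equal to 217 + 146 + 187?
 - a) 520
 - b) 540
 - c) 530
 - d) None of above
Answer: d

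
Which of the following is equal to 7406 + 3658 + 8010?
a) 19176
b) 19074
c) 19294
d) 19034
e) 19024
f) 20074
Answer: b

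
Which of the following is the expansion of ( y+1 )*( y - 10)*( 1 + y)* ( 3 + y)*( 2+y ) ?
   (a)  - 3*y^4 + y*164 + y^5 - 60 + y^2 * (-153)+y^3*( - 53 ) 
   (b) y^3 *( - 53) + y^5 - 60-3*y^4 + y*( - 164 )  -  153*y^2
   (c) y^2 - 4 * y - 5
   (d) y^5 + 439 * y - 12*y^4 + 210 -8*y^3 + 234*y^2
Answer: b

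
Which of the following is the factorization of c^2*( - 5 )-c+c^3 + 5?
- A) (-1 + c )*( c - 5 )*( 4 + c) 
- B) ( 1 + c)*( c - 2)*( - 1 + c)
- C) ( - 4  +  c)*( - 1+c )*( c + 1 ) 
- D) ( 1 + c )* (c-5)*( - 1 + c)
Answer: D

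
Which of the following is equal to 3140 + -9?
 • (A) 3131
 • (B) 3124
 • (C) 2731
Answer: A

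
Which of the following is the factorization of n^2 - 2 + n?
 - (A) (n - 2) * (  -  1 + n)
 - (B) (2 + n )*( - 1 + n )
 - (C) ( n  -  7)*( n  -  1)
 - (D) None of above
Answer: B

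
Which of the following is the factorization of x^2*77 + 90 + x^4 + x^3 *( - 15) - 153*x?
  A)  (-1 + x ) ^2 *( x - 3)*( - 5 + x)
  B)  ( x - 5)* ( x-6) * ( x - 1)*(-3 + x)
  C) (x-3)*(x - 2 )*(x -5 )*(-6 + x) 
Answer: B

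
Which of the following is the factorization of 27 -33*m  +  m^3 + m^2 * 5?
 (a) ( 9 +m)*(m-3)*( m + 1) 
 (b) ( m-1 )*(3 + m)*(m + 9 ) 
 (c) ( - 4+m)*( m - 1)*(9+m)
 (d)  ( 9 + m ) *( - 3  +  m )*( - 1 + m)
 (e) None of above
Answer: d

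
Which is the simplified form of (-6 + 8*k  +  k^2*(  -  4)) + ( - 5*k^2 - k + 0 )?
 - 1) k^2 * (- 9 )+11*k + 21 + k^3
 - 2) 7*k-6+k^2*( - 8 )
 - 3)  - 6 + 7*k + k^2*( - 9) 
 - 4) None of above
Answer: 3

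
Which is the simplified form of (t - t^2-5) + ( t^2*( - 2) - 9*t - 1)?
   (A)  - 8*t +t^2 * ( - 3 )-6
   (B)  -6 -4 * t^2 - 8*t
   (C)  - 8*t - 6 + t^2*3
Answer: A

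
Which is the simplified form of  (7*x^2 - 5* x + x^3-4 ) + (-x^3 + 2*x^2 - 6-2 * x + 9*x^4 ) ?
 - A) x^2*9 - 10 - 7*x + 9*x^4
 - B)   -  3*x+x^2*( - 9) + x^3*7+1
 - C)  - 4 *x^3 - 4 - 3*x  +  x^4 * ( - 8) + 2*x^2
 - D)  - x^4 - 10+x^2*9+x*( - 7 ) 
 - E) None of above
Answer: A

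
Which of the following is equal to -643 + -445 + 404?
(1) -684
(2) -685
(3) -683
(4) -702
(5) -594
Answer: 1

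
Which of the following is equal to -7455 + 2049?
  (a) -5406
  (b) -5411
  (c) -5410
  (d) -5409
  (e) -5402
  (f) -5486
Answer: a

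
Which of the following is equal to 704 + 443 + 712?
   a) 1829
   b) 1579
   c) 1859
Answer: c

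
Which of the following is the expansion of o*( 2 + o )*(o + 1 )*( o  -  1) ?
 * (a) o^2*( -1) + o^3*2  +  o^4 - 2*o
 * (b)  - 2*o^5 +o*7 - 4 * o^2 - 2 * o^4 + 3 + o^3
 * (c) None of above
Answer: a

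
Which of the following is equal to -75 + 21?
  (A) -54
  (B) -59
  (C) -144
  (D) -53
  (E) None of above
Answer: A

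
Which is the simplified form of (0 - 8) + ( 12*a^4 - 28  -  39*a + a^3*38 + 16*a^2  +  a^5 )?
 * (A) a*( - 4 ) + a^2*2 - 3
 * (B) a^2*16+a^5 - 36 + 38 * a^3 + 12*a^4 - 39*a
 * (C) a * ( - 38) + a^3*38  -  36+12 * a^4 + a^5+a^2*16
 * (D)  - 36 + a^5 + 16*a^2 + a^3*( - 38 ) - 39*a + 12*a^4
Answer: B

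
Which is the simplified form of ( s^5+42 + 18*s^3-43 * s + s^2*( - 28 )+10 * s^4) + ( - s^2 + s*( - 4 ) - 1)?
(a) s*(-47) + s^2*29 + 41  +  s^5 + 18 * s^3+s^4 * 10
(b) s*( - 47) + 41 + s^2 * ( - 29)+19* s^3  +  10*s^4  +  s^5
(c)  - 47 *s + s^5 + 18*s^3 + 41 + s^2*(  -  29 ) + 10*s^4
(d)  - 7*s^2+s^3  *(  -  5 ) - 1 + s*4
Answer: c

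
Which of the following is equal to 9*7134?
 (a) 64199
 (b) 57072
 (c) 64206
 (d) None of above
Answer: c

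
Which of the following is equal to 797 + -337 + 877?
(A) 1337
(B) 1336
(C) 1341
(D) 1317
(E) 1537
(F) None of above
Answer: A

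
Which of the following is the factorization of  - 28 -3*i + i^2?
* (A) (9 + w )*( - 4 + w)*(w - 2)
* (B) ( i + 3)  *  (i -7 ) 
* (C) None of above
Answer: C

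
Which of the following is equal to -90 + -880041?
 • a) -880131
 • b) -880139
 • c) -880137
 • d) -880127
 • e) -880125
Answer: a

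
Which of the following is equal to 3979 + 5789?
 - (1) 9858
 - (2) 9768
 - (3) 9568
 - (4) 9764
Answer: 2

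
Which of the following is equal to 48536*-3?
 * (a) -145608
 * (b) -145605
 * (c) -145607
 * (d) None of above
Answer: a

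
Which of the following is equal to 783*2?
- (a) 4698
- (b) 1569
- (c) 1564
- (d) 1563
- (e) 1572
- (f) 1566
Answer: f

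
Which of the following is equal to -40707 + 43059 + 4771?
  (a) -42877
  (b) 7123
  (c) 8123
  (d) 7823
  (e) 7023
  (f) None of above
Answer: b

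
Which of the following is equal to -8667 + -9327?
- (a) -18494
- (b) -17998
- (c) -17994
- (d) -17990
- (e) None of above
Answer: c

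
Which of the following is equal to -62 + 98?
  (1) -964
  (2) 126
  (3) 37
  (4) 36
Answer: 4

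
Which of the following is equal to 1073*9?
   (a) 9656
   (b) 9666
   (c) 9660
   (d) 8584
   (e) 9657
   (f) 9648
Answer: e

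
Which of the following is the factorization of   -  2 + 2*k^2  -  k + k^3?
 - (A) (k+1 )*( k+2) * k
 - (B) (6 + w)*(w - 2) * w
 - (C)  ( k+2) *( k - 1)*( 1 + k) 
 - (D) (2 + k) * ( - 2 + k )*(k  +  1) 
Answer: C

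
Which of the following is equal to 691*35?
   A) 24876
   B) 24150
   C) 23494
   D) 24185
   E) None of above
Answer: D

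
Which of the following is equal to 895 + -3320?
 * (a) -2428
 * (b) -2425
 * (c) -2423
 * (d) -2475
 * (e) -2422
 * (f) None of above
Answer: b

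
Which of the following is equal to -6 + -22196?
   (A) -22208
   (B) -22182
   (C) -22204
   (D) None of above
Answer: D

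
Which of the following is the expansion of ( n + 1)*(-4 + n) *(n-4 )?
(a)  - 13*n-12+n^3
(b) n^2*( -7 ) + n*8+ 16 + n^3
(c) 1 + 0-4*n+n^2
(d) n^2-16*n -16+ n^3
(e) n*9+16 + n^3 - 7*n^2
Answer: b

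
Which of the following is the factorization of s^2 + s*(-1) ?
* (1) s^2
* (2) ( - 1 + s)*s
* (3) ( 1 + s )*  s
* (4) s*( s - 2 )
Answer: 2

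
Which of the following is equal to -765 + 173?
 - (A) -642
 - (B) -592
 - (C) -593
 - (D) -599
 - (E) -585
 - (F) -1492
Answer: B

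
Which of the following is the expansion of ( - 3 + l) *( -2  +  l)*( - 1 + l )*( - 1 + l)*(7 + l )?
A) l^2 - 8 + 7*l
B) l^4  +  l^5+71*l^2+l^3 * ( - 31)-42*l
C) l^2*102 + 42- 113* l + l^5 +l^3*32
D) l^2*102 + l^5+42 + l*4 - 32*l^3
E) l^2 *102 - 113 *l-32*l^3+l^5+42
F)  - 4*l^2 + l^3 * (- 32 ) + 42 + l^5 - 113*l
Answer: E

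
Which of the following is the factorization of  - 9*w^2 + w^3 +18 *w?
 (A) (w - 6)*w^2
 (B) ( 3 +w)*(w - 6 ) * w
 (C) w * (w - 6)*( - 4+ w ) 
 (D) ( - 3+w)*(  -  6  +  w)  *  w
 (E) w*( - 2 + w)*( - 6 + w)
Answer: D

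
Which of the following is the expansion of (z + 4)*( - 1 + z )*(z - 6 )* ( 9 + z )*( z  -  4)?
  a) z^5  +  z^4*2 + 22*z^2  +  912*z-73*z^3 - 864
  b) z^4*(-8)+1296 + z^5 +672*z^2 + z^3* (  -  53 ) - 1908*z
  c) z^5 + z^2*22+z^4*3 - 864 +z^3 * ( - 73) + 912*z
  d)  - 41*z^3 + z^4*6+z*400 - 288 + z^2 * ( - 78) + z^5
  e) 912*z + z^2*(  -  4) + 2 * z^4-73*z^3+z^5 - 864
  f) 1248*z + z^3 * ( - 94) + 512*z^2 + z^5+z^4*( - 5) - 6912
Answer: a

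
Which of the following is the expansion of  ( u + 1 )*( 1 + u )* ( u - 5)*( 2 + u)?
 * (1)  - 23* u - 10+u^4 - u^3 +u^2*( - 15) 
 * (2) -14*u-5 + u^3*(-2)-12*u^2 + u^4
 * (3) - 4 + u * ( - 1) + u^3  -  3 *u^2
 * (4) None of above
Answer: 1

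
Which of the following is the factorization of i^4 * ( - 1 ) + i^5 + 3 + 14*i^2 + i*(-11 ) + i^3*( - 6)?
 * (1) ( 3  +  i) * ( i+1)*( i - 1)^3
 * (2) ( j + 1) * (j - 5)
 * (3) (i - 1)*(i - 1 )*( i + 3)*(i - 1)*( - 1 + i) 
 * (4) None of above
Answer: 3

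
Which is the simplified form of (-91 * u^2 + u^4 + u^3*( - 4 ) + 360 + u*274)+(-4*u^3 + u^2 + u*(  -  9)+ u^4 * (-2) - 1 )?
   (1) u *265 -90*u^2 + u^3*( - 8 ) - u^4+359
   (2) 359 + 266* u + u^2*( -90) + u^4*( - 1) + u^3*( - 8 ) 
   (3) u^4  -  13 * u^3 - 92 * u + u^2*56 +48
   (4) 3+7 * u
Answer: 1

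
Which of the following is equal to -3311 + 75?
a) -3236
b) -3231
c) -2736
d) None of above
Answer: a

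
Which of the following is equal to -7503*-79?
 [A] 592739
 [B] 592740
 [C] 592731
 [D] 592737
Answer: D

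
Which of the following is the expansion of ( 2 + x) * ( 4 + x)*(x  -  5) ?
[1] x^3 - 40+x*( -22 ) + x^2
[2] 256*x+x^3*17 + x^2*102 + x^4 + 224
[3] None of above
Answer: 1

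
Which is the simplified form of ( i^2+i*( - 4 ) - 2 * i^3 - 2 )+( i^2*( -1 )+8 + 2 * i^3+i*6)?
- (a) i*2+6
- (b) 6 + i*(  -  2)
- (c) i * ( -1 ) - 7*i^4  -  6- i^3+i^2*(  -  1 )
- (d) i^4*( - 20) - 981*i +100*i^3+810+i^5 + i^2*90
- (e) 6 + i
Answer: a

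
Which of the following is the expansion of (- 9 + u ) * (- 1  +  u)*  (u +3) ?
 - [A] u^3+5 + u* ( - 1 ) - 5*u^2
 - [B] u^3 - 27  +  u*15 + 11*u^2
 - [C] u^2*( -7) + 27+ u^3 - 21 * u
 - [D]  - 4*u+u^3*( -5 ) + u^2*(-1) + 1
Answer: C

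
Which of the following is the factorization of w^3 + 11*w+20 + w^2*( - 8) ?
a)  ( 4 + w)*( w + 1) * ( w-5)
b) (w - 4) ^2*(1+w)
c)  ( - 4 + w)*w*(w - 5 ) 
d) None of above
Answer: d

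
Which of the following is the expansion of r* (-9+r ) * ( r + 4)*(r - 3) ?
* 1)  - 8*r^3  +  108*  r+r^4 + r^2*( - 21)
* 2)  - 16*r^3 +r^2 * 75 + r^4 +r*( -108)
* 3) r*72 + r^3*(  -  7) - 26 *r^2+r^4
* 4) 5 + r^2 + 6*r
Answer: 1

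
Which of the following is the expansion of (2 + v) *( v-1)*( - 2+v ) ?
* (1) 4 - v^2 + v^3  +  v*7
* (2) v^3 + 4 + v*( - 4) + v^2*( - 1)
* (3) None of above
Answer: 2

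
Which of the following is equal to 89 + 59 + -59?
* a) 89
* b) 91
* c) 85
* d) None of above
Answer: a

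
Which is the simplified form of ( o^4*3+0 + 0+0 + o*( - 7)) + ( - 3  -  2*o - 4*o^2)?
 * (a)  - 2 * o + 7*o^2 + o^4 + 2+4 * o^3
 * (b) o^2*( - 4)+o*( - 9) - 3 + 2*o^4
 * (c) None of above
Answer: c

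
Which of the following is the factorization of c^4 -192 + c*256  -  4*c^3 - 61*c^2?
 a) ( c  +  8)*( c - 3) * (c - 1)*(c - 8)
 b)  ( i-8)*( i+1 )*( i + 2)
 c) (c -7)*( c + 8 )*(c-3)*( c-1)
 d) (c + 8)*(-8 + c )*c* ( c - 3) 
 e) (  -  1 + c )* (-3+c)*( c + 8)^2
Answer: a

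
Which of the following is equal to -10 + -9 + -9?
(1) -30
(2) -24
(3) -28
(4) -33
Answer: 3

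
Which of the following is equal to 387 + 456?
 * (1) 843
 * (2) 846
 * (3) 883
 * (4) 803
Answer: 1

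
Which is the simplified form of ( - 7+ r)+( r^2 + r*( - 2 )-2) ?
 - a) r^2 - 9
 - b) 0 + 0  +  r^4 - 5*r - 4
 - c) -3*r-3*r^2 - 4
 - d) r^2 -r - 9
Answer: d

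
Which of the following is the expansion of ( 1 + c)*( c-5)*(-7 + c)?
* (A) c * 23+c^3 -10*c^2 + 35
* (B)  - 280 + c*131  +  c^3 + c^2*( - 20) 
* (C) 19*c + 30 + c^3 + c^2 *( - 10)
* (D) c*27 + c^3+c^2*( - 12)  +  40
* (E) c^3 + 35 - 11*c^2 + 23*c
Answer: E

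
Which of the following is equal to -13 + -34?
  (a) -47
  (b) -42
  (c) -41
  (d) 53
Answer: a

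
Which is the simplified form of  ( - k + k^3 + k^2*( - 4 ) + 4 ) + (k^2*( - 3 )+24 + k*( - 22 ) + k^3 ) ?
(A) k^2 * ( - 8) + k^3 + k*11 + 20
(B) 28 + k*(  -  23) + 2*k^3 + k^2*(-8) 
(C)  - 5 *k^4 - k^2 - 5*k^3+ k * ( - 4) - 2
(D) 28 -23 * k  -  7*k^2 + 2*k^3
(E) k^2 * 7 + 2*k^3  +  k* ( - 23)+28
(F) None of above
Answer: D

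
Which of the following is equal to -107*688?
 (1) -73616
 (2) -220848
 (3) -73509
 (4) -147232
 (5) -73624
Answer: 1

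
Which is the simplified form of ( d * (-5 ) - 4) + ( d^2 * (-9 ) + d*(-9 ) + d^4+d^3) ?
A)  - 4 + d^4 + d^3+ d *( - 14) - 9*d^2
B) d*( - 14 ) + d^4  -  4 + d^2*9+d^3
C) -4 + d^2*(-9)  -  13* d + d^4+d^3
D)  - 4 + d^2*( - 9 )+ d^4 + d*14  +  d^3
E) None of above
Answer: A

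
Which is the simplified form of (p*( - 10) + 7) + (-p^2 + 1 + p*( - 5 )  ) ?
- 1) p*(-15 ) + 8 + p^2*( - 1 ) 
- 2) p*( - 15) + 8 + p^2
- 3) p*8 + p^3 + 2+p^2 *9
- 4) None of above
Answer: 1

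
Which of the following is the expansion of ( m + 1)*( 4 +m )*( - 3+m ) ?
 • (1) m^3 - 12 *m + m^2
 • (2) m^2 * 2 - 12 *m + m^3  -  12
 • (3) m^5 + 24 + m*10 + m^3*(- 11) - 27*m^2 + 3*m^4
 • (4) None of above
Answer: 4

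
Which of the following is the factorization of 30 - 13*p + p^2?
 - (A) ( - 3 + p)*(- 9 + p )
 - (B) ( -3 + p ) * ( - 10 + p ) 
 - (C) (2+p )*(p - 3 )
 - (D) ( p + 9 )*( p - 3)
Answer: B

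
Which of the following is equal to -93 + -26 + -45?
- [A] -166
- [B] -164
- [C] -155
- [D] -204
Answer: B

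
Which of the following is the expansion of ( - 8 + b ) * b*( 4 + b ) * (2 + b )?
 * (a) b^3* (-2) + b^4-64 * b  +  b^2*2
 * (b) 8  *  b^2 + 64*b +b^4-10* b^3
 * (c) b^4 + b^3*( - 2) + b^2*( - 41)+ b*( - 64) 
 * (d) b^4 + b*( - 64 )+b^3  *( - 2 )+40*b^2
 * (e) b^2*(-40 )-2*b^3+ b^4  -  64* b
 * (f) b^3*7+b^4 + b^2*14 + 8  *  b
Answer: e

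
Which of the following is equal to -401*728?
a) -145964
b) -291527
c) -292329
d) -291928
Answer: d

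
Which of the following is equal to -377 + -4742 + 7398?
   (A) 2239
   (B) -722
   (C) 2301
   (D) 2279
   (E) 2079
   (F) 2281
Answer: D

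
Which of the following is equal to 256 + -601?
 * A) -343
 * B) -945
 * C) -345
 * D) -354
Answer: C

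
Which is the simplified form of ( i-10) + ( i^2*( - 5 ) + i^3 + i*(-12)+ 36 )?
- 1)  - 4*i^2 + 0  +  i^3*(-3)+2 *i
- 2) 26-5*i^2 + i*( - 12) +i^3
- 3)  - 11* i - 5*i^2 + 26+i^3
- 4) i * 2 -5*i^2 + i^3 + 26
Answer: 3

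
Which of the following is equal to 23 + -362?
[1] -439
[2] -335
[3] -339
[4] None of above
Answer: 3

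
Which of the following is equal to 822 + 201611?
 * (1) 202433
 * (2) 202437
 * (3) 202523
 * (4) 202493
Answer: 1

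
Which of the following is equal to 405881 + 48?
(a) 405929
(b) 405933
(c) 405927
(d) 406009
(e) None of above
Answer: a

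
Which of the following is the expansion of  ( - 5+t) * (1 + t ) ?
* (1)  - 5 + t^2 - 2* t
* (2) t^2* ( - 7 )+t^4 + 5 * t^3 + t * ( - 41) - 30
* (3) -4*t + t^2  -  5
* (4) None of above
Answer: 3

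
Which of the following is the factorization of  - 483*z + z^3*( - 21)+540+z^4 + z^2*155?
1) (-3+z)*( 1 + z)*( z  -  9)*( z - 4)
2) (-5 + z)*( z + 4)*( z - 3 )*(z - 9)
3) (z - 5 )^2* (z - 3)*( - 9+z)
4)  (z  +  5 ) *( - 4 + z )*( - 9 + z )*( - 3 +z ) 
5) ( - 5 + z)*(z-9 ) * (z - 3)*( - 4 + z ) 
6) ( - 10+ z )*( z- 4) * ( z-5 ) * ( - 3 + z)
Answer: 5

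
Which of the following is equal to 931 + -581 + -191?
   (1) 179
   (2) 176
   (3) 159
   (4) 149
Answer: 3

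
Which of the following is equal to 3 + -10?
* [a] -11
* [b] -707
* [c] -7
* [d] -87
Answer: c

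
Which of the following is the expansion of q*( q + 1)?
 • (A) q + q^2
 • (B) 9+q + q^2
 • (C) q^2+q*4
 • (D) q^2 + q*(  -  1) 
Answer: A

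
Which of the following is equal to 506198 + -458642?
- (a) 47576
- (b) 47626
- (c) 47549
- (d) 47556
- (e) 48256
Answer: d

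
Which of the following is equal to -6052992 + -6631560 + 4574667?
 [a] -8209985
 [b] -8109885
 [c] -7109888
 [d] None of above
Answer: b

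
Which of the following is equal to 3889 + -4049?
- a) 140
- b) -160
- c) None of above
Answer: b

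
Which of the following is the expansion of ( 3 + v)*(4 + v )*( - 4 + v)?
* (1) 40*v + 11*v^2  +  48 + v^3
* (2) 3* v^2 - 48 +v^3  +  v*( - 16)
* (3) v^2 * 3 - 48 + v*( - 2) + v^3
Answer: 2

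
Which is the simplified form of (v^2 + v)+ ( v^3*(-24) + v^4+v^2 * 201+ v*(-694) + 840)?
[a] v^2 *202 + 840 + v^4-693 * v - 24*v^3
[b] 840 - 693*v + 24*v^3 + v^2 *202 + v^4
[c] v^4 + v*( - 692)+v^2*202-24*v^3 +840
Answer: a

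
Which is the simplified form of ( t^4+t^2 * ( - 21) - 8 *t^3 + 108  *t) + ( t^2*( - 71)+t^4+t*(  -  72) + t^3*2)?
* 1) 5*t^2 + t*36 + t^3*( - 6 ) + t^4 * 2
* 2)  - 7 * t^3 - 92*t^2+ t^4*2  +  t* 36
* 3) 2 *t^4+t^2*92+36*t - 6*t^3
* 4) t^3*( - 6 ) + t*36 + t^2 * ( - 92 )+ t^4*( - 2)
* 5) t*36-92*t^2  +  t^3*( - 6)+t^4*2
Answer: 5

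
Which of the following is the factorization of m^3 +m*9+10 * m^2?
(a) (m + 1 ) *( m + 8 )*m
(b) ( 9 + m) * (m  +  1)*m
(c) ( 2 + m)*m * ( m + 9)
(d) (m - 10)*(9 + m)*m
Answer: b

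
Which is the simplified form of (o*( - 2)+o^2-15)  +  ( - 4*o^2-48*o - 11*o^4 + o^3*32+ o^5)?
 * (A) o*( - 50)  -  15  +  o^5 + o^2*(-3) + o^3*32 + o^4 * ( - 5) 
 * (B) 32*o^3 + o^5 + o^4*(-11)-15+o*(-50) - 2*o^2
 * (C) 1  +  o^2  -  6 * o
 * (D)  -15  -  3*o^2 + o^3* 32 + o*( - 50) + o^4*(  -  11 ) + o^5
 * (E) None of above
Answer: D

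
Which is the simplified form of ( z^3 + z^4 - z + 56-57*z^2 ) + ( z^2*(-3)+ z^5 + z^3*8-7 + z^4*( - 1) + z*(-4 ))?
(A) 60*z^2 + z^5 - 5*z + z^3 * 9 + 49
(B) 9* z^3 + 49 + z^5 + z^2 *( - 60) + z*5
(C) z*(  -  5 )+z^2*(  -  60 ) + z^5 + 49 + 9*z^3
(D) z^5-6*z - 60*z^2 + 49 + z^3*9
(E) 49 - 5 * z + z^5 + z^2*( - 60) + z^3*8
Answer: C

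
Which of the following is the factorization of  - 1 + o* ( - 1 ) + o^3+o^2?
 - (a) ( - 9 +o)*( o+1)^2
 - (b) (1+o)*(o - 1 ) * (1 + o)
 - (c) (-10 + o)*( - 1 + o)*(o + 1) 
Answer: b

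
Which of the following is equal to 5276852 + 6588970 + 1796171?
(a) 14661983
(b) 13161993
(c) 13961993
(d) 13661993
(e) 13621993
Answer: d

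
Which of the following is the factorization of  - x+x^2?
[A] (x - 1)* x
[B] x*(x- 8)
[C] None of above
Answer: A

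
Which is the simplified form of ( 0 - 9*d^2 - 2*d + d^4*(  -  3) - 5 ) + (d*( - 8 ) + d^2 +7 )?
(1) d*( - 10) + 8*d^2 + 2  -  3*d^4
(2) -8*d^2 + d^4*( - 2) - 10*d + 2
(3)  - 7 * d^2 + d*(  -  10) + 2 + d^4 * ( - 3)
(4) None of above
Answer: 4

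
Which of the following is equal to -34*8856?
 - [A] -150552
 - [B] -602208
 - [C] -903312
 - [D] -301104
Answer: D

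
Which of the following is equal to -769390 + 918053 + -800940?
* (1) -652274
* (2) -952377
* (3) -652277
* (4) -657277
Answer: 3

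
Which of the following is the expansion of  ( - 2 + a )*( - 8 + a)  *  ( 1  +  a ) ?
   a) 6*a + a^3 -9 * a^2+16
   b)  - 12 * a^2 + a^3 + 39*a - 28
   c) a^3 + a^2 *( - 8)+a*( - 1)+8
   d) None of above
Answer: a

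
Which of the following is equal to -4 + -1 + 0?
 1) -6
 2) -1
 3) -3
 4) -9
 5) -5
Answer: 5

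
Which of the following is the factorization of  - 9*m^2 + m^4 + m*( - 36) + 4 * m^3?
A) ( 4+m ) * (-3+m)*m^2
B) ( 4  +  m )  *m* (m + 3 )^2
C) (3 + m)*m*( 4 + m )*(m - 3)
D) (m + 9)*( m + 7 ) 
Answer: C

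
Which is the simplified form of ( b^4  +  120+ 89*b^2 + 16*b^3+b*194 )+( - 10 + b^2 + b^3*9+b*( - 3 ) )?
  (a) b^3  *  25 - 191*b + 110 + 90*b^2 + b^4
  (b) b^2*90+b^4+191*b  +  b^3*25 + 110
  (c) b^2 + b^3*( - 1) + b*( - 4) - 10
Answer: b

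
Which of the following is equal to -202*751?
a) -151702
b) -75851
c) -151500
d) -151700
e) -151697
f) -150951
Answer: a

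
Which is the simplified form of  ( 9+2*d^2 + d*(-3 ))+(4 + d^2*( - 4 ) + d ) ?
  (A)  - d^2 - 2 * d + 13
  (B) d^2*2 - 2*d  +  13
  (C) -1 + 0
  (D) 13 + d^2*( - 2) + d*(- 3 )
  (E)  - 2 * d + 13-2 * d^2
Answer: E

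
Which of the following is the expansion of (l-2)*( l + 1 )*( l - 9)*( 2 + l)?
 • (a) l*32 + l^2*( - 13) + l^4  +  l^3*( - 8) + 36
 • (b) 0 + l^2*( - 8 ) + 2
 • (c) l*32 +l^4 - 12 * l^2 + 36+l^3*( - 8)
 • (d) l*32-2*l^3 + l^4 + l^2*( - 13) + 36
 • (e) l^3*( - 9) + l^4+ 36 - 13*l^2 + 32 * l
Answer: a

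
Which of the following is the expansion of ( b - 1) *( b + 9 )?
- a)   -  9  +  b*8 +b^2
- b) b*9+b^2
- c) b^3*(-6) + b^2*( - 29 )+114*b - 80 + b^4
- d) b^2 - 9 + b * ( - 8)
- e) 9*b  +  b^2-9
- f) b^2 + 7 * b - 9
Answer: a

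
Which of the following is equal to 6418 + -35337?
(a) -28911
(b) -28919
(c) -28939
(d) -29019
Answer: b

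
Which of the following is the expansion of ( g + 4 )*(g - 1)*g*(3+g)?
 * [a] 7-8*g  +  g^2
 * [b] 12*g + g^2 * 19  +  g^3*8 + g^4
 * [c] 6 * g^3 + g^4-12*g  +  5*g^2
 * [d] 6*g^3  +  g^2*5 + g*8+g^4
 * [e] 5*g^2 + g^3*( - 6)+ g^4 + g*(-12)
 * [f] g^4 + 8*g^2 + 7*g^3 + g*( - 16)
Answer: c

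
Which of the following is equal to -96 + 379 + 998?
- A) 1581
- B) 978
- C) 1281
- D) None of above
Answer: C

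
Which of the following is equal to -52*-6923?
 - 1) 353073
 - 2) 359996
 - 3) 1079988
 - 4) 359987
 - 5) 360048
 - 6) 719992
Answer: 2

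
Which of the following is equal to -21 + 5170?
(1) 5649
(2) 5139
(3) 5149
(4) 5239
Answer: 3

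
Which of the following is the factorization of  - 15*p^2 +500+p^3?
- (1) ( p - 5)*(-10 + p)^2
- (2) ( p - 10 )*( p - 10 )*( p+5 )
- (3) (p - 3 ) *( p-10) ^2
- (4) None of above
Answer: 2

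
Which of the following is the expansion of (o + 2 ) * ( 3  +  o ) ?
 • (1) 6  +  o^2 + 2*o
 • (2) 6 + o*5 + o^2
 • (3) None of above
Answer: 2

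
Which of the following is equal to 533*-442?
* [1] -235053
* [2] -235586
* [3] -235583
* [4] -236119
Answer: 2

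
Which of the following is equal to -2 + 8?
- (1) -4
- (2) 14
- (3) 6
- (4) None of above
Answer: 3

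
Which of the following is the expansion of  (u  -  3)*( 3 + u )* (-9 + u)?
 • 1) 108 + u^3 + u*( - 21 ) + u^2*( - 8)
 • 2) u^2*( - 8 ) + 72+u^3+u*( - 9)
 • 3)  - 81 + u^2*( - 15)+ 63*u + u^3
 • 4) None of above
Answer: 4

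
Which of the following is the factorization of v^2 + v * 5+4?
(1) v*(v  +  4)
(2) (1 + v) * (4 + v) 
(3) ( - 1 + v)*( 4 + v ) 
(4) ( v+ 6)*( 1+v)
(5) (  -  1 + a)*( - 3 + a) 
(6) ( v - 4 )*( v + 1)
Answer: 2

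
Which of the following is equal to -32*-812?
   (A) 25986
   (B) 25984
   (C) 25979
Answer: B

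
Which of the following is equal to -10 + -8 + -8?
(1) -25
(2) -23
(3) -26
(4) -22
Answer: 3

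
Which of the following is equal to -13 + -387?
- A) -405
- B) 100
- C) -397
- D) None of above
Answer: D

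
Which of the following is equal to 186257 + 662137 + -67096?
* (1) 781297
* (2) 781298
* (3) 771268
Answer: 2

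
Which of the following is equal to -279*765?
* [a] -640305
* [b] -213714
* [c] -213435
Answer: c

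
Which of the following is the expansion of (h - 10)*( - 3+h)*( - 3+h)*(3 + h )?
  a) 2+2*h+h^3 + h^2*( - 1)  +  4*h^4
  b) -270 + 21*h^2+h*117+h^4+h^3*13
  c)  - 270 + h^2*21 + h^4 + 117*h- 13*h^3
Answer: c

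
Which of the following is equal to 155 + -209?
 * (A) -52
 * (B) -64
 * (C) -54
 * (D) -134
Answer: C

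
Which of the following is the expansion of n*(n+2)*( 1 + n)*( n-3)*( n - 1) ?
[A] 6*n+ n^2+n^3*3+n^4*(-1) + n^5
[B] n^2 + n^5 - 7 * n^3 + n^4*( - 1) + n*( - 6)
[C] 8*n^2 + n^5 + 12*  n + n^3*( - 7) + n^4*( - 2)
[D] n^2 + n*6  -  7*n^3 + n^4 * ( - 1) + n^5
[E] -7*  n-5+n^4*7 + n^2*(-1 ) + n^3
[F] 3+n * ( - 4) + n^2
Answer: D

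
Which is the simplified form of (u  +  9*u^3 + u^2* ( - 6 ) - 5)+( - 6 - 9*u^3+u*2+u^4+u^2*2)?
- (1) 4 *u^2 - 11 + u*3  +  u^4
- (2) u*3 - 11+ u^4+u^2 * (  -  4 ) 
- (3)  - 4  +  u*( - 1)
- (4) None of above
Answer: 2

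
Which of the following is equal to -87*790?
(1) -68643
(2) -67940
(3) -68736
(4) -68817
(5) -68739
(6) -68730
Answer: 6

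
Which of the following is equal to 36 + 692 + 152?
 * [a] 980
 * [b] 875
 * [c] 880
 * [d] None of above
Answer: c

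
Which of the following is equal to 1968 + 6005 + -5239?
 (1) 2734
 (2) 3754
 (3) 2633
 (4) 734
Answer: 1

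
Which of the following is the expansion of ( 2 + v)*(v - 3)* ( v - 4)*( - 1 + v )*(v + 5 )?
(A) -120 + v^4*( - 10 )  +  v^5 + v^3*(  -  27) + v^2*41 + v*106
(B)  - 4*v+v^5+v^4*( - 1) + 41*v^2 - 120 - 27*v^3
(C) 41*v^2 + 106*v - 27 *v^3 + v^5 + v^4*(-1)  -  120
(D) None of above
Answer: C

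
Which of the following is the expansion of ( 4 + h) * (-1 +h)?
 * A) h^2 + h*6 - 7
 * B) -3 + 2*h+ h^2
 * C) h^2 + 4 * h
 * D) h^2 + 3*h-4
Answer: D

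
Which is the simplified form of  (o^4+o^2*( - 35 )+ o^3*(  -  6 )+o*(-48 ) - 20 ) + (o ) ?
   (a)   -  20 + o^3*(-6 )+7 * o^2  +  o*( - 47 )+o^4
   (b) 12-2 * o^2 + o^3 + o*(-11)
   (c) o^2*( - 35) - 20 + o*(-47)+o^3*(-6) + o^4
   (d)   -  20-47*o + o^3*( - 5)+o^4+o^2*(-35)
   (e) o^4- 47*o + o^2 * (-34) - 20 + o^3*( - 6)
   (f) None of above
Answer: c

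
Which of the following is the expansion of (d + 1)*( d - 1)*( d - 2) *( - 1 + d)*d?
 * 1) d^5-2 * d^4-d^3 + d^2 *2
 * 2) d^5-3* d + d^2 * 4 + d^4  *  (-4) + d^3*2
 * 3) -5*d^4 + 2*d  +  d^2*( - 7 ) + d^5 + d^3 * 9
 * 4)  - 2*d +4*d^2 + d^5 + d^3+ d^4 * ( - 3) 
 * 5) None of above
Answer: 5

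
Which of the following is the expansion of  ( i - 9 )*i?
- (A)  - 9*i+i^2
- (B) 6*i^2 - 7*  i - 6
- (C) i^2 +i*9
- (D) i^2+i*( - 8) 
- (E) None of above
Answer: A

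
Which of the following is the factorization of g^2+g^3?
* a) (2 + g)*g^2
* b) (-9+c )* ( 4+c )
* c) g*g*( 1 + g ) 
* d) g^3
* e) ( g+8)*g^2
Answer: c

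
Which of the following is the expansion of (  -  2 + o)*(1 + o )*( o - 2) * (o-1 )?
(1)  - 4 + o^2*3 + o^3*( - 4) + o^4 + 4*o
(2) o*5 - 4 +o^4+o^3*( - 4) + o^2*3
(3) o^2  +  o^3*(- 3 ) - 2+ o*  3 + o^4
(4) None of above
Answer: 1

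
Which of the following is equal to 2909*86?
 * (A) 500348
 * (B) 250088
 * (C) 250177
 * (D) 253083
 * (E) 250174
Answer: E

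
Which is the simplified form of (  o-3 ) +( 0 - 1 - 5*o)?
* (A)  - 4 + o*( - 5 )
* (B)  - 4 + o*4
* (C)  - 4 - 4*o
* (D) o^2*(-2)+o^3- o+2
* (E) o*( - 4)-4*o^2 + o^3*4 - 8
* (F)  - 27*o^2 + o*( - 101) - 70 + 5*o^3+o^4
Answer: C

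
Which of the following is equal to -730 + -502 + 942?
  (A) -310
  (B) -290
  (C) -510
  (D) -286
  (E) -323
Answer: B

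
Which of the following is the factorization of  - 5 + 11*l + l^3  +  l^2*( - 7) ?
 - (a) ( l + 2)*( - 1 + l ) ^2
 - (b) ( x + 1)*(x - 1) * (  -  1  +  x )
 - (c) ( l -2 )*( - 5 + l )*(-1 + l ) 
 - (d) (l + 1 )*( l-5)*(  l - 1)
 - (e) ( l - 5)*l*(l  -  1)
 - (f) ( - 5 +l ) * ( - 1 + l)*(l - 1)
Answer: f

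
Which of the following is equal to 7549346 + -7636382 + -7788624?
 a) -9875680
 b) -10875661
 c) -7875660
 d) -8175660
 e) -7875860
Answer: c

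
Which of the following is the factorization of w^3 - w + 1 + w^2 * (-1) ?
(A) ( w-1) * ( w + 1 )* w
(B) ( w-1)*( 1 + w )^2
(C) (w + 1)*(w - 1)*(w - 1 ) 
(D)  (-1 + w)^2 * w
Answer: C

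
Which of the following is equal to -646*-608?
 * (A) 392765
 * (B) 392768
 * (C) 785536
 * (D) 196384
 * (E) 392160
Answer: B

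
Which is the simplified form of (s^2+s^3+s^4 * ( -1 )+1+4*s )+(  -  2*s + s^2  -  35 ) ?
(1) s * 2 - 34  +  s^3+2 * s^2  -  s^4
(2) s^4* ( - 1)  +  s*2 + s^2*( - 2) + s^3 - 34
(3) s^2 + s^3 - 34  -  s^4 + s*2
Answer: 1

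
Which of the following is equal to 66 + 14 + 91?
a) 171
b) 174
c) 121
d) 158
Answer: a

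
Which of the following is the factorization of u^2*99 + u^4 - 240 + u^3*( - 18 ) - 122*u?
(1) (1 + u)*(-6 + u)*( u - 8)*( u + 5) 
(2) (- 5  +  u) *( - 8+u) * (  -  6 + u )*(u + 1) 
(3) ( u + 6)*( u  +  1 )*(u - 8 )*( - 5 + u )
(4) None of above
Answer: 2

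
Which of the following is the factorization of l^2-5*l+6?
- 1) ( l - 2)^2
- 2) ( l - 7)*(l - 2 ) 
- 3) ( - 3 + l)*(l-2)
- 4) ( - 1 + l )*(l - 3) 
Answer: 3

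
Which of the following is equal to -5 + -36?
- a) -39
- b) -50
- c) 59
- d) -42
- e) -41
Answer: e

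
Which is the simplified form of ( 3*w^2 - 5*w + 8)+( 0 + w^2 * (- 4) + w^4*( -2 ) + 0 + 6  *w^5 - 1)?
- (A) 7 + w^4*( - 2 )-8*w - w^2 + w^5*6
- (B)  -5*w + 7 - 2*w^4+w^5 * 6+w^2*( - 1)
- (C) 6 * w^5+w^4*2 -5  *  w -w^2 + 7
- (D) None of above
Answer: B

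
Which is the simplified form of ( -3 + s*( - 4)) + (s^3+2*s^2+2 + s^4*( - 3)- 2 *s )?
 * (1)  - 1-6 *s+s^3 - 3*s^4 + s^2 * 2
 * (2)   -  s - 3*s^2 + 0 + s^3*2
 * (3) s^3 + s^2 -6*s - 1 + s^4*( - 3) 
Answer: 1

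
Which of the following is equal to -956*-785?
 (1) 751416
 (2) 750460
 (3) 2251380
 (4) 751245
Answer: 2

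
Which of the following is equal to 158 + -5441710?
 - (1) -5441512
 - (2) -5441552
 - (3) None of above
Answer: 2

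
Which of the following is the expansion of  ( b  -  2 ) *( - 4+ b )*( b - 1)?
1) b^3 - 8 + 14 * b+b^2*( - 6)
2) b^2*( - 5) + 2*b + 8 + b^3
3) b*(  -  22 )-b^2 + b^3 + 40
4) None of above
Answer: 4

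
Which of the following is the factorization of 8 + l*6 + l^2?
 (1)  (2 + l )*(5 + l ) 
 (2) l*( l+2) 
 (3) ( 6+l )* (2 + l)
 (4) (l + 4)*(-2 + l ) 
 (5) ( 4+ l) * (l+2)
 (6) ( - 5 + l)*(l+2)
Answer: 5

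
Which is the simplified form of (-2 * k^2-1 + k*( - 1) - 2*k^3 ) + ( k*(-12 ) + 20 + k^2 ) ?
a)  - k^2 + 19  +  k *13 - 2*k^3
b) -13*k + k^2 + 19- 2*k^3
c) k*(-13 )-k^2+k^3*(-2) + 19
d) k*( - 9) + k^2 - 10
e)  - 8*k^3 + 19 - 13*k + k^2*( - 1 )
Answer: c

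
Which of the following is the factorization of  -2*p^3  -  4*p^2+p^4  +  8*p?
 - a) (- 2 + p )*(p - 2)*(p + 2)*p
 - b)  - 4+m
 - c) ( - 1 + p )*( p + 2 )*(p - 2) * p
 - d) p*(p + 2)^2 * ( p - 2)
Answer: a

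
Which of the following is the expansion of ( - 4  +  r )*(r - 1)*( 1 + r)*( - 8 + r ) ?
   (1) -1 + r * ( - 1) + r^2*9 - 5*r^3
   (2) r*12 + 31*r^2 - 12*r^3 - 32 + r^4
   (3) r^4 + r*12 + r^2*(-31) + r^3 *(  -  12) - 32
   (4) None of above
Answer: 2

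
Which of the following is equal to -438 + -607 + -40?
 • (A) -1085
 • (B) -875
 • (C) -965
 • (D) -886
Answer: A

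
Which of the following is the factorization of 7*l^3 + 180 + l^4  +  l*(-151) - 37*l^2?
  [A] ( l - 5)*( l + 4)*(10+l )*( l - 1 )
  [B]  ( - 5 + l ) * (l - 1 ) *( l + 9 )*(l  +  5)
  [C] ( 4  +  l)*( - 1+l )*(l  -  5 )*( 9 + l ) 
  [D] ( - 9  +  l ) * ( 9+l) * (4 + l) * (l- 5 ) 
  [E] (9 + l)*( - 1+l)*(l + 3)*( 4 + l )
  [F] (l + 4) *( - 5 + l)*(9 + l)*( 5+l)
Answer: C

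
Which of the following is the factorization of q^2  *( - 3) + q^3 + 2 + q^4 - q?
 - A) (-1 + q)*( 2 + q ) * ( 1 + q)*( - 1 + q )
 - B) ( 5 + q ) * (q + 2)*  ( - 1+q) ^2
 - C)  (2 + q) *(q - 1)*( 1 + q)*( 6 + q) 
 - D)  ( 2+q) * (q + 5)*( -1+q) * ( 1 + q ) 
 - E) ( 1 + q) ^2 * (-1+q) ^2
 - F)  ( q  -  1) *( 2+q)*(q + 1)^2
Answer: A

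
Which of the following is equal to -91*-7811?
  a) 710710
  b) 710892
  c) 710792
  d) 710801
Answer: d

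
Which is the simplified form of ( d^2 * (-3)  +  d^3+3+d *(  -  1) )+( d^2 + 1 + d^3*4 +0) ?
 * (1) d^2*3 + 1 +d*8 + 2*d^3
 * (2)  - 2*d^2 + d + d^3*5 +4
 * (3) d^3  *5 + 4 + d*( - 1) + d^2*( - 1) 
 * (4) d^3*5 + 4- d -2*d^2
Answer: 4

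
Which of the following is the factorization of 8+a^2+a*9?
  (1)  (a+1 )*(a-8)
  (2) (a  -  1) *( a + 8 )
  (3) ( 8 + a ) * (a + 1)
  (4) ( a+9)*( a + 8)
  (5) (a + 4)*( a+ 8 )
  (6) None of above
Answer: 3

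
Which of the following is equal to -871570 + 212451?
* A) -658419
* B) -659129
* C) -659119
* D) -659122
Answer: C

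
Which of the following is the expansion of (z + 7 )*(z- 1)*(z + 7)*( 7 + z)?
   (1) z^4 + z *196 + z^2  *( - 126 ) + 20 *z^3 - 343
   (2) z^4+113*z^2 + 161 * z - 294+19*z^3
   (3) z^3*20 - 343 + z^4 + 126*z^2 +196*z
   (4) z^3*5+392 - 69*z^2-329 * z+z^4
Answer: 3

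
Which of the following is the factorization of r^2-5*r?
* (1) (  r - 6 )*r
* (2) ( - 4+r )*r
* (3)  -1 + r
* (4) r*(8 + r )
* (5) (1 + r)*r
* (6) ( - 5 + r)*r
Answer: 6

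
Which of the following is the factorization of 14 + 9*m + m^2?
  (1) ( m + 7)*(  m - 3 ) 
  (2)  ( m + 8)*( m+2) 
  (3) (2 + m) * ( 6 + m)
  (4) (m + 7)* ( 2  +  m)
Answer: 4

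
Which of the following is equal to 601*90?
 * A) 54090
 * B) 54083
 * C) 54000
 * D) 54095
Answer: A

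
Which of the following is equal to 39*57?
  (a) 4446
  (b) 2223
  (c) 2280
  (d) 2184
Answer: b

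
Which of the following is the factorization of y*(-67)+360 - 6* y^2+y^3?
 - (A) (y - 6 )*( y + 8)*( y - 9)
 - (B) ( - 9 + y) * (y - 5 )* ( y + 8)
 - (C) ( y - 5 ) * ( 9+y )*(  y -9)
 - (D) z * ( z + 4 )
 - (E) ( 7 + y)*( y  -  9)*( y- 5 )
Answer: B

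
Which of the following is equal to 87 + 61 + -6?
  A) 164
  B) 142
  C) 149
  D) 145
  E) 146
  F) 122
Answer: B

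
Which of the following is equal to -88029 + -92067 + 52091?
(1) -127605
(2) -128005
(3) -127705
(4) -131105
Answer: 2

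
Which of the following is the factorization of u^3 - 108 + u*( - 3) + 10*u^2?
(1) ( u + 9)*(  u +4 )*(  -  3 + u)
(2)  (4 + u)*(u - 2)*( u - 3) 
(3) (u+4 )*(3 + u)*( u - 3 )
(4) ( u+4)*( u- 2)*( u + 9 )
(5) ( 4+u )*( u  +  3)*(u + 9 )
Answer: 1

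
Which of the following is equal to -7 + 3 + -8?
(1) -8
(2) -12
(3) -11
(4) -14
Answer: 2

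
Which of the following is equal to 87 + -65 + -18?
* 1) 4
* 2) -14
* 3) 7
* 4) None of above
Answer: 1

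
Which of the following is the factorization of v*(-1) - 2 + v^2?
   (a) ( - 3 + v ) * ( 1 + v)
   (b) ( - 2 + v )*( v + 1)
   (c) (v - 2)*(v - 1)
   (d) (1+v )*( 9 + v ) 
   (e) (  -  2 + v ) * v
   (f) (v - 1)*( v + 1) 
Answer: b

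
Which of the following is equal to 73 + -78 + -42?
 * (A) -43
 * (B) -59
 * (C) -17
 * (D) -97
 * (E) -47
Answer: E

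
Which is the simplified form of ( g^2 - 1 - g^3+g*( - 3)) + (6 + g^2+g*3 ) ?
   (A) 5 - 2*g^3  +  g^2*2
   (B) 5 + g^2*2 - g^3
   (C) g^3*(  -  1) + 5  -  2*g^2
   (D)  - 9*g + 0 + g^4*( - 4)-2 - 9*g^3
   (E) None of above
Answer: B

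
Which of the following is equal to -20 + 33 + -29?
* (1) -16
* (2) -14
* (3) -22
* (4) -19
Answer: 1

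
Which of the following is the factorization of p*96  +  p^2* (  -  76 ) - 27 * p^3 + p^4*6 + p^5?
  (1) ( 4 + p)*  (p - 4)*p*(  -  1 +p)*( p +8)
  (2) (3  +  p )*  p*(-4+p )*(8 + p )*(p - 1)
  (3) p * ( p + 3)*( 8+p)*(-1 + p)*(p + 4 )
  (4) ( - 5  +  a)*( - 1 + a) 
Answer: 2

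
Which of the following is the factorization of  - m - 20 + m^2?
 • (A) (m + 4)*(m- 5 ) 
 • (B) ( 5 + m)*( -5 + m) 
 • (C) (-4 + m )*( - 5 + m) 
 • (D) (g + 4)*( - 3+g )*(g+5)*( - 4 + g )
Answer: A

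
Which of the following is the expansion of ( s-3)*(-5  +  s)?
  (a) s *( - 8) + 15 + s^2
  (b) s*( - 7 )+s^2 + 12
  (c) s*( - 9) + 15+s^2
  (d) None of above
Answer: a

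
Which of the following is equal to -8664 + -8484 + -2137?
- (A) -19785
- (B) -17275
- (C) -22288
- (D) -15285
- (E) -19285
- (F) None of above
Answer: E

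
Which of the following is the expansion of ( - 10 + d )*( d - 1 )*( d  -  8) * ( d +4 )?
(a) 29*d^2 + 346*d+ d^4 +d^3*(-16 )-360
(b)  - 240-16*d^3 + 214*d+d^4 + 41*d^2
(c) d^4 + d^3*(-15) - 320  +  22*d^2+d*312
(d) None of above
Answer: c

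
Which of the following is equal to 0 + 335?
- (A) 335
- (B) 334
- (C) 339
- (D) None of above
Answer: A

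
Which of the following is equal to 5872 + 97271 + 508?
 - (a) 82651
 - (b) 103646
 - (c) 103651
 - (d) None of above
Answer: c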